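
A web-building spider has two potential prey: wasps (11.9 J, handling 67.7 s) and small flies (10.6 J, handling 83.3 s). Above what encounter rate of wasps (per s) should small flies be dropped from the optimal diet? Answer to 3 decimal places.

The zero-one rule: include small flies iff E₂/h₂ > λE₁/(1+λh₁). Equality gives the switch point.
λE₁h₂ = E₂ + λE₂h₁ ⇒ λ = E₂/(E₁h₂ − E₂h₁) = 10.6/(991.3 − 717.6) = 0.03874 per s.

0.039 per s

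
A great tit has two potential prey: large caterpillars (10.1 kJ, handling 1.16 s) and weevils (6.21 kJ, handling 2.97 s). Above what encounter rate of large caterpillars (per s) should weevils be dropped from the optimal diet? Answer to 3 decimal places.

At the threshold, the rate on large caterpillars alone equals the profitability of weevils: λ·10.1/(1 + λ·1.16) = 6.21/2.97 = 2.091.
Rearranging, λ(10.1 − 2.091×1.16) = 2.091, so λ = 2.091/7.675 = 0.2724 per s.

0.272 per s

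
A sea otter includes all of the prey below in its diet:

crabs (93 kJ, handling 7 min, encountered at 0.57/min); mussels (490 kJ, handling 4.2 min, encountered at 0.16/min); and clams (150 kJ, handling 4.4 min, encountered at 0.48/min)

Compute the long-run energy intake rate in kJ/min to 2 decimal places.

26.17 kJ/min

Energy encountered per unit search time: 0.57×93 + 0.16×490 + 0.48×150 = 203.4 kJ/min.
Handling time per unit search time: 0.57×7 + 0.16×4.2 + 0.48×4.4 = 6.774.
Rate = 203.4/(1 + 6.774) = 26.17 kJ/min.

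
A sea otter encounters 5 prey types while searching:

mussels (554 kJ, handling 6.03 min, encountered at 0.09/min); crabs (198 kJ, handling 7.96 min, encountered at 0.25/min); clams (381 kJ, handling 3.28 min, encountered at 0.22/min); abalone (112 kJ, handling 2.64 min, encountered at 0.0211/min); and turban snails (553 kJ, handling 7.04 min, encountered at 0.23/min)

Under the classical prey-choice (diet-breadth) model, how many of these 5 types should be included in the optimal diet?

3

Profitabilities (E/h, kJ/min): clams 116, mussels 91.9, turban snails 78.6, abalone 42.4, crabs 24.9. Add prey in this order while the next type's profitability exceeds the intake rate on those already taken.
Rate on top 1: 48.69. mussels: 91.9 > 48.69 → include.
Rate on top 2: 59.04. turban snails: 78.6 > 59.04 → include.
Rate on top 3: 67.17. abalone: 42.4 < 67.17 → exclude; stop.
Optimal diet: clams, mussels, turban snails — 3 of 5 types.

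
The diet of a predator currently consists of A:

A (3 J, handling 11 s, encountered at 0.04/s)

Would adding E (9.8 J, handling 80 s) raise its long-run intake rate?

Yes

On A alone, R = ΣλE/(1+Σλh) = 0.12/1.44 = 0.08333 J/s.
Profitability of E: 9.8/80 = 0.1225 J/s.
0.1225 > 0.08333, so adding E raises the average — include it.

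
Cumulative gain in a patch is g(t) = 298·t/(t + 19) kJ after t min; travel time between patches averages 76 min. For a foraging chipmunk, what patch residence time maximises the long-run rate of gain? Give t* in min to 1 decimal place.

38.0 min

Maximise g(t)/(T+t): set derivative to zero → g'(t)(T+t) = g(t).
g'(t) = 298·19/(t + 19)². Setting 298·19/(t+19)² = 298t/[(t+19)(76+t)] gives 19(76+t) = t(t+19), so t² = 19×76 = 1444.
t* = √1444 = 38 min.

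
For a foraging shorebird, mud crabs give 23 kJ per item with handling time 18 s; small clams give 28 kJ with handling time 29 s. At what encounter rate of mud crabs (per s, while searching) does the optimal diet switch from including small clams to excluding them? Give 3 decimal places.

Drop small clams once their profitability E₂/h₂ falls below the rate achievable on mud crabs alone: E₂/h₂ = λE₁/(1 + λh₁).
Solve for λ: λE₁h₂ = E₂(1 + λh₁) → λ(E₁h₂ − E₂h₁) = E₂ → λ = E₂/(E₁h₂ − E₂h₁).
λ = 28/(23×29 − 28×18) = 28/163 = 0.1718 per s.

0.172 per s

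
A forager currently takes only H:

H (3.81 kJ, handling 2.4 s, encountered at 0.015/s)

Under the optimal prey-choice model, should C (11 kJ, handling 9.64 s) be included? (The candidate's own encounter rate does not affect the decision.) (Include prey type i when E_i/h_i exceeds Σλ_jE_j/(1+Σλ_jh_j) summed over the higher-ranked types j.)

Yes

On H alone, R = ΣλE/(1+Σλh) = 0.05715/1.036 = 0.05516 kJ/s.
C: E/h = 11/9.64 = 1.141 kJ/s.
Since 1.141 > R, including C increases the long-run rate.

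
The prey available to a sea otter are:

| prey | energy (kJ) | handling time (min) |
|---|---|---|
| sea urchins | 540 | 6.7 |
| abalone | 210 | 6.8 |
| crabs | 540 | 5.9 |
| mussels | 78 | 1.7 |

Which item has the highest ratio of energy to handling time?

Profitability E/h (kJ/min): sea urchins = 540/6.7 = 80.6, abalone = 210/6.8 = 30.9, crabs = 540/5.9 = 91.5, mussels = 78/1.7 = 45.9.
Ranked: crabs > sea urchins > mussels > abalone.

crabs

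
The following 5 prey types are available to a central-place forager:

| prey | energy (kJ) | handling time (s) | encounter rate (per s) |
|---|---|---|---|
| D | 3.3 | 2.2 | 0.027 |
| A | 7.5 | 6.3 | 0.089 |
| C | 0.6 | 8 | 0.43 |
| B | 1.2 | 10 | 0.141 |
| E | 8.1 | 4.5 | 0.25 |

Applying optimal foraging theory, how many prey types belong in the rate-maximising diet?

Rank by E/h (kJ/s): E 1.8, D 1.5, A 1.19, B 0.12, C 0.075. Include each in turn until the next type's E/h falls below the running intake rate.
Rate on top 1: 0.9529. D: 1.5 > 0.9529 → include.
Rate on top 2: 0.9678. A: 1.19 > 0.9678 → include.
Rate on top 3: 1.013. B: 0.12 < 1.013 → exclude; stop.
Optimal diet: E, D, A — 3 of 5 types.

3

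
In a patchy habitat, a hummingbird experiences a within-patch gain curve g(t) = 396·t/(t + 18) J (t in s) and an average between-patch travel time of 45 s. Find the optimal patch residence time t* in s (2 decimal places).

Maximise g(t)/(T+t): set derivative to zero → g'(t)(T+t) = g(t).
g'(t) = 396·18/(t + 18)². Setting 396·18/(t+18)² = 396t/[(t+18)(45+t)] gives 18(45+t) = t(t+18), so t² = 18×45 = 810.
t* = √810 = 28.46 s.

28.46 s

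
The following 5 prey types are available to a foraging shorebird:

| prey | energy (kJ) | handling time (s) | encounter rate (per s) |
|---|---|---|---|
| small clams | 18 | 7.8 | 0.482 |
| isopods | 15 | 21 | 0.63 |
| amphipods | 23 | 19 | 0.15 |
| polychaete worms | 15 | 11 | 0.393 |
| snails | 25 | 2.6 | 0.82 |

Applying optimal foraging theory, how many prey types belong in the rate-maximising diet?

E/h in descending order: snails 9.62, small clams 2.31, polychaete worms 1.36, amphipods 1.21, isopods 0.714 kJ/s. The optimal diet is the largest prefix of this list for which every included type satisfies E_i/h_i > R on the types above it.
Rate on top 1: 6.545. small clams: 2.31 < 6.545 → exclude; stop.
Optimal diet: snails — 1 of 5 types.

1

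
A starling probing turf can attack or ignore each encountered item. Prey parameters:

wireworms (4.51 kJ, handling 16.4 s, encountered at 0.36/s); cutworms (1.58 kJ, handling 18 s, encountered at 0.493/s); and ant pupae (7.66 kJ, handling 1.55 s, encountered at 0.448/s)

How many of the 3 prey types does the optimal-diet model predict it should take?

1

Rank by E/h (kJ/s): ant pupae 4.94, wireworms 0.275, cutworms 0.0878. Include each in turn until the next type's E/h falls below the running intake rate.
Rate on top 1: 2.025. wireworms: 0.275 < 2.025 → exclude; stop.
Optimal diet: ant pupae — 1 of 3 types.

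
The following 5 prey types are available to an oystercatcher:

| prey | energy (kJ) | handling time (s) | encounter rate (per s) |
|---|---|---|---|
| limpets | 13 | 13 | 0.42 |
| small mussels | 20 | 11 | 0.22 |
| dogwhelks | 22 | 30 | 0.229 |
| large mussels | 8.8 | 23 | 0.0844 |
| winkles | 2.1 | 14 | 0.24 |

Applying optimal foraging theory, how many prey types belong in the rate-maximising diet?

1

Profitabilities (E/h, kJ/s): small mussels 1.82, limpets 1, dogwhelks 0.733, large mussels 0.383, winkles 0.15. Add prey in this order while the next type's profitability exceeds the intake rate on those already taken.
Rate on top 1: 1.287. limpets: 1 < 1.287 → exclude; stop.
Optimal diet: small mussels — 1 of 5 types.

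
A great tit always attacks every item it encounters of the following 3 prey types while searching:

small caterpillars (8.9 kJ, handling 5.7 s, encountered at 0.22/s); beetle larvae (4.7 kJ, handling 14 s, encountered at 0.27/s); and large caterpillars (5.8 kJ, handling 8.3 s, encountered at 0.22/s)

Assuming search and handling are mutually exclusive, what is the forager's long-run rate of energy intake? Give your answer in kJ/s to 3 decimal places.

0.573 kJ/s

R = Σλ_iE_i / (1 + Σλ_ih_i)
Numerator: 0.22×8.9 + 0.27×4.7 + 0.22×5.8 = 4.503
Denominator: 1 + 0.22×5.7 + 0.27×14 + 0.22×8.3 = 7.86
R = 4.503/7.86 = 0.5729 kJ/s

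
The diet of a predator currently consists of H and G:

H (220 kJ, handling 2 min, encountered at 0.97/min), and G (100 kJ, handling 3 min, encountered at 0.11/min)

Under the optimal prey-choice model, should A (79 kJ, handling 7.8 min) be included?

On H and G alone, R = ΣλE/(1+Σλh) = 224.4/3.27 = 68.62 kJ/min.
A: E/h = 79/7.8 = 10.13 kJ/min.
10.13 < 68.62, so adding A would lower the average — exclude it.

No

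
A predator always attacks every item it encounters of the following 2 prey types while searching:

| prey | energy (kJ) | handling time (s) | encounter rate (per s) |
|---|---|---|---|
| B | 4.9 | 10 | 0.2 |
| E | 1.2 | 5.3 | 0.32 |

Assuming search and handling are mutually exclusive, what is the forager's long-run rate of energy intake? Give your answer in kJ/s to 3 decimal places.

R = (0.2×4.9 + 0.32×1.2) / (1 + 0.2×10 + 0.32×5.3) = 1.364/4.696 = 0.2905 kJ/s.

0.290 kJ/s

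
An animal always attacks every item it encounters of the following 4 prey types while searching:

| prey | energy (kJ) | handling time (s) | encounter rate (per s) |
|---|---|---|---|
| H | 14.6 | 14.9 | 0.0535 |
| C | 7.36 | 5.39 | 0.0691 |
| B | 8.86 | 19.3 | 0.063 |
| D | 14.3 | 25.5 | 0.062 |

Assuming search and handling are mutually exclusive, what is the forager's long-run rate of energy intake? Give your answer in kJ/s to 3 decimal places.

R = Σλ_iE_i / (1 + Σλ_ih_i)
Numerator: 0.0535×14.6 + 0.0691×7.36 + 0.063×8.86 + 0.062×14.3 = 2.734
Denominator: 1 + 0.0535×14.9 + 0.0691×5.39 + 0.063×19.3 + 0.062×25.5 = 4.966
R = 2.734/4.966 = 0.5506 kJ/s

0.551 kJ/s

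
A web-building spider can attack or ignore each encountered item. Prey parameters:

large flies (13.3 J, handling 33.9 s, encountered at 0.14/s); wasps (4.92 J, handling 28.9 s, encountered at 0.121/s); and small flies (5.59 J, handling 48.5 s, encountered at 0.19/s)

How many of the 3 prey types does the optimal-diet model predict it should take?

E/h in descending order: large flies 0.392, wasps 0.17, small flies 0.115 J/s. The optimal diet is the largest prefix of this list for which every included type satisfies E_i/h_i > R on the types above it.
Rate on top 1: 0.3241. wasps: 0.17 < 0.3241 → exclude; stop.
Optimal diet: large flies — 1 of 3 types.

1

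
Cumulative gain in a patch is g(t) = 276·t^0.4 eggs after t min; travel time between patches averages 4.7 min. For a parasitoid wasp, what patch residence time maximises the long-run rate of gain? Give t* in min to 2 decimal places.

3.13 min

Optimal t* satisfies g'(t*) = g(t*)/(T + t*).
g'(t) = 0.4·276·t^-0.6. Setting 0.4·276·t^-0.6 = 276·t^0.4/(4.7+t) gives 0.4(4.7+t) = t, so 0.60·t = 0.4×4.7.
t* = 0.4×4.7/0.60 = 3.133 min.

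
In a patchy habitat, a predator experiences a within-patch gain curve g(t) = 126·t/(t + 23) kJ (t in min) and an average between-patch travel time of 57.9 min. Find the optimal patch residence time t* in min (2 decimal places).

36.49 min

Maximise g(t)/(T+t): set derivative to zero → g'(t)(T+t) = g(t).
g'(t) = 126·23/(t + 23)². Setting 126·23/(t+23)² = 126t/[(t+23)(57.9+t)] gives 23(57.9+t) = t(t+23), so t² = 23×57.9 = 1332.
t* = √1332 = 36.49 min.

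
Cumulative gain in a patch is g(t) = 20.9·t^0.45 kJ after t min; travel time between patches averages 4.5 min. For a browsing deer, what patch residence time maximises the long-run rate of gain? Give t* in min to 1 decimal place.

Optimal t* satisfies g'(t*) = g(t*)/(T + t*).
g'(t) = 0.45·20.9·t^-0.55. Setting 0.45·20.9·t^-0.55 = 20.9·t^0.45/(4.5+t) gives 0.45(4.5+t) = t, so 0.55·t = 0.45×4.5.
t* = 0.45×4.5/0.55 = 3.682 min.

3.7 min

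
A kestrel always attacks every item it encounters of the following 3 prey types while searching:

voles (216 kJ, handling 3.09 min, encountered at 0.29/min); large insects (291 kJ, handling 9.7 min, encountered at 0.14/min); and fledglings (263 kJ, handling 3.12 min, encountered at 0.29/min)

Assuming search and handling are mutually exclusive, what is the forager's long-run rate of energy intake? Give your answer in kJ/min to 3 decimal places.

R = Σλ_iE_i / (1 + Σλ_ih_i)
Numerator: 0.29×216 + 0.14×291 + 0.29×263 = 179.6
Denominator: 1 + 0.29×3.09 + 0.14×9.7 + 0.29×3.12 = 4.159
R = 179.6/4.159 = 43.2 kJ/min

43.197 kJ/min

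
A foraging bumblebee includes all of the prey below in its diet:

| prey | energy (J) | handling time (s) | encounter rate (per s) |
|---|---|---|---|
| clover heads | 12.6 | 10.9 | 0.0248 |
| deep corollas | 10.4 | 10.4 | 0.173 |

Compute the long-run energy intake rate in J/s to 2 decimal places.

R = Σλ_iE_i / (1 + Σλ_ih_i)
Numerator: 0.0248×12.6 + 0.173×10.4 = 2.112
Denominator: 1 + 0.0248×10.9 + 0.173×10.4 = 3.07
R = 2.112/3.07 = 0.688 J/s

0.69 J/s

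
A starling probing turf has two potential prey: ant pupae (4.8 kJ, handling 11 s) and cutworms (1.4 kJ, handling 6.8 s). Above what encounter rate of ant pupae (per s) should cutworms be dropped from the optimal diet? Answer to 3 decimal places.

The zero-one rule: include cutworms iff E₂/h₂ > λE₁/(1+λh₁). Equality gives the switch point.
λE₁h₂ = E₂ + λE₂h₁ ⇒ λ = E₂/(E₁h₂ − E₂h₁) = 1.4/(32.64 − 15.4) = 0.08121 per s.

0.081 per s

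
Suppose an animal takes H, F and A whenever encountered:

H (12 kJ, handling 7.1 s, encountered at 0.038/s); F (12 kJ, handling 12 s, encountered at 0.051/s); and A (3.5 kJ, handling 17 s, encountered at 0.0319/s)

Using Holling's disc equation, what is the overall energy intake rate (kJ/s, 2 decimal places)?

0.49 kJ/s

Energy encountered per unit search time: 0.038×12 + 0.051×12 + 0.0319×3.5 = 1.18 kJ/s.
Handling time per unit search time: 0.038×7.1 + 0.051×12 + 0.0319×17 = 1.424.
Rate = 1.18/(1 + 1.424) = 0.4866 kJ/s.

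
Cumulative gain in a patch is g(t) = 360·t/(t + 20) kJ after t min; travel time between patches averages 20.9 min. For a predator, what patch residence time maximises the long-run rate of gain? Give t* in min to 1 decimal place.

20.4 min

By the marginal value theorem, leave when the instantaneous gain rate g'(t) equals the habitat-wide average g(t)/(T + t).
g'(t) = 360·20/(t + 20)². Setting 360·20/(t+20)² = 360t/[(t+20)(20.9+t)] gives 20(20.9+t) = t(t+20), so t² = 20×20.9 = 418.
t* = √418 = 20.45 min.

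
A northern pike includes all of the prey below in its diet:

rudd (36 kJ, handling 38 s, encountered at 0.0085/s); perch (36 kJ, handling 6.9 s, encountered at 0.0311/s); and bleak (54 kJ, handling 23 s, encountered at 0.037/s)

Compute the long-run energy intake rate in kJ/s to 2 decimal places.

R = (0.0085×36 + 0.0311×36 + 0.037×54) / (1 + 0.0085×38 + 0.0311×6.9 + 0.037×23) = 3.424/2.389 = 1.433 kJ/s.

1.43 kJ/s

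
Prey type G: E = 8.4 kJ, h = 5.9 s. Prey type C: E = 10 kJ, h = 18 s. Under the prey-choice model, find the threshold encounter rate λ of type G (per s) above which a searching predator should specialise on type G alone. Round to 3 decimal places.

0.108 per s

Drop type C once their profitability E₂/h₂ falls below the rate achievable on type G alone: E₂/h₂ = λE₁/(1 + λh₁).
Solve for λ: λE₁h₂ = E₂(1 + λh₁) → λ(E₁h₂ − E₂h₁) = E₂ → λ = E₂/(E₁h₂ − E₂h₁).
λ = 10/(8.4×18 − 10×5.9) = 10/92.2 = 0.1085 per s.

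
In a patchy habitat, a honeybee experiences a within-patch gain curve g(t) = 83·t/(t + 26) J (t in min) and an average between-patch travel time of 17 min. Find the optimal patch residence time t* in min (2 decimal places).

Maximise g(t)/(T+t): set derivative to zero → g'(t)(T+t) = g(t).
g'(t) = 83·26/(t + 26)². Setting 83·26/(t+26)² = 83t/[(t+26)(17+t)] gives 26(17+t) = t(t+26), so t² = 26×17 = 442.
t* = √442 = 21.02 min.

21.02 min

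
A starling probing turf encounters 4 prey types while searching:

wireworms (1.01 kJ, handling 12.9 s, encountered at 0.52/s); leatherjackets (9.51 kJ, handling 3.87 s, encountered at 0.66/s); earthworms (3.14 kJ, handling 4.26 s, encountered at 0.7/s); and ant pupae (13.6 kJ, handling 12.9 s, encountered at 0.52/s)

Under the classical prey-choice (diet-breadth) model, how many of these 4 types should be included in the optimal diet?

E/h in descending order: leatherjackets 2.46, ant pupae 1.05, earthworms 0.737, wireworms 0.0783 kJ/s. The optimal diet is the largest prefix of this list for which every included type satisfies E_i/h_i > R on the types above it.
Rate on top 1: 1.766. ant pupae: 1.05 < 1.766 → exclude; stop.
Optimal diet: leatherjackets — 1 of 4 types.

1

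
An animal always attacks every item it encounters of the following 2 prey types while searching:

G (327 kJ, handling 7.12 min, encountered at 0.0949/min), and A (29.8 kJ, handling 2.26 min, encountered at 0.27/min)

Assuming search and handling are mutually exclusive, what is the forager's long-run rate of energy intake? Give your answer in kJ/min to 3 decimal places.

17.095 kJ/min

R = (0.0949×327 + 0.27×29.8) / (1 + 0.0949×7.12 + 0.27×2.26) = 39.08/2.286 = 17.1 kJ/min.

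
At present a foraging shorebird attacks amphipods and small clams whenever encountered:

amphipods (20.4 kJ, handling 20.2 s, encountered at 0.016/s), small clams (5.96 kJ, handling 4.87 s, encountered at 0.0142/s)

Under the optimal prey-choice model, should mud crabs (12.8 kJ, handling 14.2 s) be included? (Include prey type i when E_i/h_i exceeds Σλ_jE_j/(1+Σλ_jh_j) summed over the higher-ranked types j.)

Current rate: (0.016×20.4 + 0.0142×5.96)/(1 + 0.016×20.2 + 0.0142×4.87) = 0.2952 kJ/s.
Profitability of mud crabs: 12.8/14.2 = 0.9014 kJ/s.
Since 0.9014 > R, including mud crabs increases the long-run rate.

Yes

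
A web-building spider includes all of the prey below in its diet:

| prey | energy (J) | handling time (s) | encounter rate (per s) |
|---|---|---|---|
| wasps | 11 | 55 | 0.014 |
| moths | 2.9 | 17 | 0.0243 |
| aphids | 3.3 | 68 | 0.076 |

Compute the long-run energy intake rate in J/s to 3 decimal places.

0.065 J/s

R = Σλ_iE_i / (1 + Σλ_ih_i)
Numerator: 0.014×11 + 0.0243×2.9 + 0.076×3.3 = 0.4753
Denominator: 1 + 0.014×55 + 0.0243×17 + 0.076×68 = 7.351
R = 0.4753/7.351 = 0.06465 J/s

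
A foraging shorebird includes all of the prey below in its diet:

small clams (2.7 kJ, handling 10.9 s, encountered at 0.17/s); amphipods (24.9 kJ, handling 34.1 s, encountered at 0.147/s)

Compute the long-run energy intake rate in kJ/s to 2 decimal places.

0.52 kJ/s

R = (0.17×2.7 + 0.147×24.9) / (1 + 0.17×10.9 + 0.147×34.1) = 4.119/7.866 = 0.5237 kJ/s.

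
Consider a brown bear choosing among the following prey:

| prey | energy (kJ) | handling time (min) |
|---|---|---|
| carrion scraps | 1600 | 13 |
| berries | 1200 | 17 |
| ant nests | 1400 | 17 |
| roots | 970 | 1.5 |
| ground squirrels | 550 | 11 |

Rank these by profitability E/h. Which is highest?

roots

Profitability E/h (kJ/min): carrion scraps = 1600/13 = 123, berries = 1200/17 = 70.6, ant nests = 1400/17 = 82.4, roots = 970/1.5 = 647, ground squirrels = 550/11 = 50.
Ranked: roots > carrion scraps > ant nests > berries > ground squirrels.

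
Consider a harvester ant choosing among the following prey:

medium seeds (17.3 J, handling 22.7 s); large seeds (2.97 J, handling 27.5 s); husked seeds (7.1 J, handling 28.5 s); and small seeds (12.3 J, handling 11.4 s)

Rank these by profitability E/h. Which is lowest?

large seeds

In descending order of E/h:
small seeds: 12.3/11.4 = 1.08 J/s
medium seeds: 17.3/22.7 = 0.762 J/s
husked seeds: 7.1/28.5 = 0.249 J/s
large seeds: 2.97/27.5 = 0.108 J/s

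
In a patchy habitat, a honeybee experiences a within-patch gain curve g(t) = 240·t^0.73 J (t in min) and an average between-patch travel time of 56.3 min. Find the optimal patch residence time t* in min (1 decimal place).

152.2 min

By the marginal value theorem, leave when the instantaneous gain rate g'(t) equals the habitat-wide average g(t)/(T + t).
g'(t) = 0.73·240·t^-0.27. Setting 0.73·240·t^-0.27 = 240·t^0.73/(56.3+t) gives 0.73(56.3+t) = t, so 0.27·t = 0.73×56.3.
t* = 0.73×56.3/0.27 = 152.2 min.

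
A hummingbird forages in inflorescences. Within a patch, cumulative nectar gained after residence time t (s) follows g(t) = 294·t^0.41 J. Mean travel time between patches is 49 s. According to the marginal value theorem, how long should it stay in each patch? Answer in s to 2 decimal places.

By the marginal value theorem, leave when the instantaneous gain rate g'(t) equals the habitat-wide average g(t)/(T + t).
g'(t) = 0.41·294·t^-0.59. Setting 0.41·294·t^-0.59 = 294·t^0.41/(49+t) gives 0.41(49+t) = t, so 0.59·t = 0.41×49.
t* = 0.41×49/0.59 = 34.05 s.

34.05 s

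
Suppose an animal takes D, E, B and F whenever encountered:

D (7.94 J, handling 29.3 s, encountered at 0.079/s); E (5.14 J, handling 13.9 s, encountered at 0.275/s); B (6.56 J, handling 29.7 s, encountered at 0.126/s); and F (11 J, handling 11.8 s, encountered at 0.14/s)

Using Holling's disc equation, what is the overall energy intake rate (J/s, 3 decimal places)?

0.352 J/s

R = Σλ_iE_i / (1 + Σλ_ih_i)
Numerator: 0.079×7.94 + 0.275×5.14 + 0.126×6.56 + 0.14×11 = 4.407
Denominator: 1 + 0.079×29.3 + 0.275×13.9 + 0.126×29.7 + 0.14×11.8 = 12.53
R = 4.407/12.53 = 0.3517 J/s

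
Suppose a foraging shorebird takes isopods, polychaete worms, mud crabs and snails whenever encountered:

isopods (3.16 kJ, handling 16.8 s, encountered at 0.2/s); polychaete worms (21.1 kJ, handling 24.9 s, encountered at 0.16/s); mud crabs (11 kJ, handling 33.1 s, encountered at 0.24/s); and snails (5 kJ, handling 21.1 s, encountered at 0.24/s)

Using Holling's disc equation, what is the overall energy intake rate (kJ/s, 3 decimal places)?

0.368 kJ/s

Energy encountered per unit search time: 0.2×3.16 + 0.16×21.1 + 0.24×11 + 0.24×5 = 7.848 kJ/s.
Handling time per unit search time: 0.2×16.8 + 0.16×24.9 + 0.24×33.1 + 0.24×21.1 = 20.35.
Rate = 7.848/(1 + 20.35) = 0.3676 kJ/s.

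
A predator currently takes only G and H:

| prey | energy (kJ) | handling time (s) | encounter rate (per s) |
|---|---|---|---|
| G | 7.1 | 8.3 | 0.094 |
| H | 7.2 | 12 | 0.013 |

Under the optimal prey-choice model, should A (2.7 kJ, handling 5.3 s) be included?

On G and H alone, R = ΣλE/(1+Σλh) = 0.761/1.936 = 0.393 kJ/s.
A: E/h = 2.7/5.3 = 0.5094 kJ/s.
0.5094 > 0.393, so adding A raises the average — include it.

Yes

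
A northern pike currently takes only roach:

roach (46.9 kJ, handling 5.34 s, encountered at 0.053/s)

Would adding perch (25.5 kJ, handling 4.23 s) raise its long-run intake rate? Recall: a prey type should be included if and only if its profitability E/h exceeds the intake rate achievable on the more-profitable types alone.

Yes

Current rate: (0.053×46.9)/(1 + 0.053×5.34) = 1.937 kJ/s.
Profitability of perch: 25.5/4.23 = 6.028 kJ/s.
Since 6.028 > R, including perch increases the long-run rate.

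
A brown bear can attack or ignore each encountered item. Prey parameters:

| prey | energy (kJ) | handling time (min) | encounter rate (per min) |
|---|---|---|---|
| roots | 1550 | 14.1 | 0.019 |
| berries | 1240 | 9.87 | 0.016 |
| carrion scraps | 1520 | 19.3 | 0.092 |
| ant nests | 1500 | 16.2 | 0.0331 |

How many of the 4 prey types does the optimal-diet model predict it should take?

4

Rank by E/h (kJ/min): berries 126, roots 110, ant nests 92.6, carrion scraps 78.8. Include each in turn until the next type's E/h falls below the running intake rate.
Rate on top 1: 17.13. roots: 110 > 17.13 → include.
Rate on top 2: 34.57. ant nests: 92.6 > 34.57 → include.
Rate on top 3: 50.43. carrion scraps: 78.8 > 50.43 → include.
Optimal diet: berries, roots, ant nests, carrion scraps — 4 of 4 types.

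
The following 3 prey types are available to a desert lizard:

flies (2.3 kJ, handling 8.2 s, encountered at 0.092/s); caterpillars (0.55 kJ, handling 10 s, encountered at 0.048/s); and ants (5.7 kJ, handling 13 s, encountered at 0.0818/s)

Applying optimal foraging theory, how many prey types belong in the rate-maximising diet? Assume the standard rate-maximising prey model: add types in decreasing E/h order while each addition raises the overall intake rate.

Rank by E/h (kJ/s): ants 0.438, flies 0.28, caterpillars 0.055. Include each in turn until the next type's E/h falls below the running intake rate.
Rate on top 1: 0.226. flies: 0.28 > 0.226 → include.
Rate on top 2: 0.2406. caterpillars: 0.055 < 0.2406 → exclude; stop.
Optimal diet: ants, flies — 2 of 3 types.

2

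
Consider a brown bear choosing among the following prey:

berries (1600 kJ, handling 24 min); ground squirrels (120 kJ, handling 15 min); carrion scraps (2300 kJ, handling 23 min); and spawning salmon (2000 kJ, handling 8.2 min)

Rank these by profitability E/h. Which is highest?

In descending order of E/h:
spawning salmon: 2000/8.2 = 244 kJ/min
carrion scraps: 2300/23 = 100 kJ/min
berries: 1600/24 = 66.7 kJ/min
ground squirrels: 120/15 = 8 kJ/min

spawning salmon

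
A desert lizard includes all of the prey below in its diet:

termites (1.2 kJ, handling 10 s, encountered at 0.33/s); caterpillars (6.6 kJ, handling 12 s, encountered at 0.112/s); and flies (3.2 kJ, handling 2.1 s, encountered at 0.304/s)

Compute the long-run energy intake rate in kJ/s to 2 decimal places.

Energy encountered per unit search time: 0.33×1.2 + 0.112×6.6 + 0.304×3.2 = 2.108 kJ/s.
Handling time per unit search time: 0.33×10 + 0.112×12 + 0.304×2.1 = 5.282.
Rate = 2.108/(1 + 5.282) = 0.3355 kJ/s.

0.34 kJ/s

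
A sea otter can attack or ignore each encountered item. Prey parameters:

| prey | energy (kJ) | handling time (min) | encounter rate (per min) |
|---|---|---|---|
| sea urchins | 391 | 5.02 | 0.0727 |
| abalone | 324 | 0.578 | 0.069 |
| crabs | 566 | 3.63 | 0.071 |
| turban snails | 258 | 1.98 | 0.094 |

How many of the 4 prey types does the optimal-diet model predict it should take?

4

Profitabilities (E/h, kJ/min): abalone 561, crabs 156, turban snails 130, sea urchins 77.9. Add prey in this order while the next type's profitability exceeds the intake rate on those already taken.
Rate on top 1: 21.5. crabs: 156 > 21.5 → include.
Rate on top 2: 48.2. turban snails: 130 > 48.2 → include.
Rate on top 3: 58.5. sea urchins: 77.9 > 58.5 → include.
Optimal diet: abalone, crabs, turban snails, sea urchins — 4 of 4 types.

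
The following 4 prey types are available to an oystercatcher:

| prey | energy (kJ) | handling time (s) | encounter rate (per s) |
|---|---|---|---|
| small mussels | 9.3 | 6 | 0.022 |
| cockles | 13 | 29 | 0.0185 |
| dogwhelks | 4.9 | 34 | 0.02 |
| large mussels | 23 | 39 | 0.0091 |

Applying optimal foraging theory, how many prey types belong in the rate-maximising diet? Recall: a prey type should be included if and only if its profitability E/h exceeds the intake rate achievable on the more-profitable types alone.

Rank by E/h (kJ/s): small mussels 1.55, large mussels 0.59, cockles 0.448, dogwhelks 0.144. Include each in turn until the next type's E/h falls below the running intake rate.
Rate on top 1: 0.1807. large mussels: 0.59 > 0.1807 → include.
Rate on top 2: 0.2784. cockles: 0.448 > 0.2784 → include.
Rate on top 3: 0.3234. dogwhelks: 0.144 < 0.3234 → exclude; stop.
Optimal diet: small mussels, large mussels, cockles — 3 of 4 types.

3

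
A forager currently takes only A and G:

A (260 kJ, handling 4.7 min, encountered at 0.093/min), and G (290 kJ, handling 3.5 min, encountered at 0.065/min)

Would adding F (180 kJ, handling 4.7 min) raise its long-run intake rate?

On A and G alone, R = ΣλE/(1+Σλh) = 43.03/1.665 = 25.85 kJ/min.
F: E/h = 180/4.7 = 38.3 kJ/min.
38.3 > 25.85, so adding F raises the average — include it.

Yes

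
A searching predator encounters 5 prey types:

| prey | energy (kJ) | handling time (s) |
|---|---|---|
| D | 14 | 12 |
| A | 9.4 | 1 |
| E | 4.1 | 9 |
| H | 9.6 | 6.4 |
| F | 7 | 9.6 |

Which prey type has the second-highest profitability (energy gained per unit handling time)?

Profitability E/h (kJ/s): D = 14/12 = 1.17, A = 9.4/1 = 9.4, E = 4.1/9 = 0.456, H = 9.6/6.4 = 1.5, F = 7/9.6 = 0.729.
Ranked: A > H > D > F > E.

H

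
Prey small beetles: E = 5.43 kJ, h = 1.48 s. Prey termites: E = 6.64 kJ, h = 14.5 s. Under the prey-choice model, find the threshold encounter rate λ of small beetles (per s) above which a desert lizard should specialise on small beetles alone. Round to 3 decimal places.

Drop termites once their profitability E₂/h₂ falls below the rate achievable on small beetles alone: E₂/h₂ = λE₁/(1 + λh₁).
Solve for λ: λE₁h₂ = E₂(1 + λh₁) → λ(E₁h₂ − E₂h₁) = E₂ → λ = E₂/(E₁h₂ − E₂h₁).
λ = 6.64/(5.43×14.5 − 6.64×1.48) = 6.64/68.91 = 0.09636 per s.

0.096 per s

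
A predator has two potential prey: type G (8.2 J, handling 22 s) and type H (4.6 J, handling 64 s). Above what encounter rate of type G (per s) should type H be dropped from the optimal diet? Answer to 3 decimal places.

0.011 per s

At the threshold, the rate on type G alone equals the profitability of type H: λ·8.2/(1 + λ·22) = 4.6/64 = 0.07187.
Rearranging, λ(8.2 − 0.07187×22) = 0.07187, so λ = 0.07187/6.619 = 0.01086 per s.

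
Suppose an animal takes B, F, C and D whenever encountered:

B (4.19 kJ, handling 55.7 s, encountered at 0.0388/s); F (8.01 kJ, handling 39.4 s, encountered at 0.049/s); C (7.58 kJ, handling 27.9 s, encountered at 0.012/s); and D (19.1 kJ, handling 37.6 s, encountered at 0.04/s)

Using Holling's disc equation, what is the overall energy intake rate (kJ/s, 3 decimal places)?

R = Σλ_iE_i / (1 + Σλ_ih_i)
Numerator: 0.0388×4.19 + 0.049×8.01 + 0.012×7.58 + 0.04×19.1 = 1.41
Denominator: 1 + 0.0388×55.7 + 0.049×39.4 + 0.012×27.9 + 0.04×37.6 = 6.931
R = 1.41/6.931 = 0.2034 kJ/s

0.203 kJ/s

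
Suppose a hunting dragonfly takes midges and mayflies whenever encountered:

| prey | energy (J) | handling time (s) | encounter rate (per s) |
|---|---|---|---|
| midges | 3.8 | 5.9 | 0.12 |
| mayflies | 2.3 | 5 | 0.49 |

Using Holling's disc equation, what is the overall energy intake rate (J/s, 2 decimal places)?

Energy encountered per unit search time: 0.12×3.8 + 0.49×2.3 = 1.583 J/s.
Handling time per unit search time: 0.12×5.9 + 0.49×5 = 3.158.
Rate = 1.583/(1 + 3.158) = 0.3807 J/s.

0.38 J/s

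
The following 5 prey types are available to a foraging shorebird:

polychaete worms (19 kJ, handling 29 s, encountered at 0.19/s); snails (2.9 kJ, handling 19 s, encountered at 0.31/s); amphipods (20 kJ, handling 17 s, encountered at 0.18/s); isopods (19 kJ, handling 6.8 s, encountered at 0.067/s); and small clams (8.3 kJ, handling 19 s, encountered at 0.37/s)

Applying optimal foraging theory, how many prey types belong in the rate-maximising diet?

2

Rank by E/h (kJ/s): isopods 2.79, amphipods 1.18, polychaete worms 0.655, small clams 0.437, snails 0.153. Include each in turn until the next type's E/h falls below the running intake rate.
Rate on top 1: 0.8746. amphipods: 1.18 > 0.8746 → include.
Rate on top 2: 1.079. polychaete worms: 0.655 < 1.079 → exclude; stop.
Optimal diet: isopods, amphipods — 2 of 5 types.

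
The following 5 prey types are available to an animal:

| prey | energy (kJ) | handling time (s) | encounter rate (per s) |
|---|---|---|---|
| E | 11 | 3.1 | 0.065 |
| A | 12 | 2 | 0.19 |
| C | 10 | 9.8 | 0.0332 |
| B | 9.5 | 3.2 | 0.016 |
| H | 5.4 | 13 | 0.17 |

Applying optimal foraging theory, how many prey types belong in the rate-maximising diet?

Profitabilities (E/h, kJ/s): A 6, E 3.55, B 2.97, C 1.02, H 0.415. Add prey in this order while the next type's profitability exceeds the intake rate on those already taken.
Rate on top 1: 1.652. E: 3.55 > 1.652 → include.
Rate on top 2: 1.894. B: 2.97 > 1.894 → include.
Rate on top 3: 1.927. C: 1.02 < 1.927 → exclude; stop.
Optimal diet: A, E, B — 3 of 5 types.

3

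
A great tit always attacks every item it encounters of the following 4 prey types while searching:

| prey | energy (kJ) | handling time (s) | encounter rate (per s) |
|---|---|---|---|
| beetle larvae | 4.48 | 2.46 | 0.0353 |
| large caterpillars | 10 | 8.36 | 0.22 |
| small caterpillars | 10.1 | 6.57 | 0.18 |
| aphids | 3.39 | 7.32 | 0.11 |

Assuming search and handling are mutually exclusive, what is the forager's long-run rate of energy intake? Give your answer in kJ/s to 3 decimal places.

0.926 kJ/s

R = Σλ_iE_i / (1 + Σλ_ih_i)
Numerator: 0.0353×4.48 + 0.22×10 + 0.18×10.1 + 0.11×3.39 = 4.549
Denominator: 1 + 0.0353×2.46 + 0.22×8.36 + 0.18×6.57 + 0.11×7.32 = 4.914
R = 4.549/4.914 = 0.9258 kJ/s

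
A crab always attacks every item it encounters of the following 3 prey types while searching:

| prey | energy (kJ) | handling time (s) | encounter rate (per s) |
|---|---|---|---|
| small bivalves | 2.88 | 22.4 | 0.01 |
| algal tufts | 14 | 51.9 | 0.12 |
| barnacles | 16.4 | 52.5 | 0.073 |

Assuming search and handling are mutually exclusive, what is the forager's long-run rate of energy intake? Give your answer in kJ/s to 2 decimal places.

Energy encountered per unit search time: 0.01×2.88 + 0.12×14 + 0.073×16.4 = 2.906 kJ/s.
Handling time per unit search time: 0.01×22.4 + 0.12×51.9 + 0.073×52.5 = 10.28.
Rate = 2.906/(1 + 10.28) = 0.2575 kJ/s.

0.26 kJ/s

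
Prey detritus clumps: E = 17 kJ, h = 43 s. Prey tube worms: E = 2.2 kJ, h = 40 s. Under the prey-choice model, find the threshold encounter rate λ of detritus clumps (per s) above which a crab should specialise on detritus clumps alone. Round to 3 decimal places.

0.004 per s

The zero-one rule: include tube worms iff E₂/h₂ > λE₁/(1+λh₁). Equality gives the switch point.
λE₁h₂ = E₂ + λE₂h₁ ⇒ λ = E₂/(E₁h₂ − E₂h₁) = 2.2/(680 − 94.6) = 0.003758 per s.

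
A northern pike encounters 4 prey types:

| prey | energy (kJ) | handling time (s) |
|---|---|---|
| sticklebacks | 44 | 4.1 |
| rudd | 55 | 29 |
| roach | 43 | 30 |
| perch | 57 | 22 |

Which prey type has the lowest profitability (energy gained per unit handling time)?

In descending order of E/h:
sticklebacks: 44/4.1 = 10.7 kJ/s
perch: 57/22 = 2.59 kJ/s
rudd: 55/29 = 1.9 kJ/s
roach: 43/30 = 1.43 kJ/s

roach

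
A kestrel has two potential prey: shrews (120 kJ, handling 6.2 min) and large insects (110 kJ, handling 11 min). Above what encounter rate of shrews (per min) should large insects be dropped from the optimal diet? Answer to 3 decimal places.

The zero-one rule: include large insects iff E₂/h₂ > λE₁/(1+λh₁). Equality gives the switch point.
λE₁h₂ = E₂ + λE₂h₁ ⇒ λ = E₂/(E₁h₂ − E₂h₁) = 110/(1320 − 682) = 0.1724 per min.

0.172 per min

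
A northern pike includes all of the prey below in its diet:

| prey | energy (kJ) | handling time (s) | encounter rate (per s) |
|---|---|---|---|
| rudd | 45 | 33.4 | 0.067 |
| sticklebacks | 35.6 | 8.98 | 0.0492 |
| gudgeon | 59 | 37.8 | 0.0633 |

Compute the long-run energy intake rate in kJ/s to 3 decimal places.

1.400 kJ/s

R = Σλ_iE_i / (1 + Σλ_ih_i)
Numerator: 0.067×45 + 0.0492×35.6 + 0.0633×59 = 8.501
Denominator: 1 + 0.067×33.4 + 0.0492×8.98 + 0.0633×37.8 = 6.072
R = 8.501/6.072 = 1.4 kJ/s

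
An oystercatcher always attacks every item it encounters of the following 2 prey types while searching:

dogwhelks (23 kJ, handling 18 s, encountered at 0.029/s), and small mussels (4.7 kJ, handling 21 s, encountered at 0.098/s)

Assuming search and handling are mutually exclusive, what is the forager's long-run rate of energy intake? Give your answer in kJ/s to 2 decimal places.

Energy encountered per unit search time: 0.029×23 + 0.098×4.7 = 1.128 kJ/s.
Handling time per unit search time: 0.029×18 + 0.098×21 = 2.58.
Rate = 1.128/(1 + 2.58) = 0.315 kJ/s.

0.31 kJ/s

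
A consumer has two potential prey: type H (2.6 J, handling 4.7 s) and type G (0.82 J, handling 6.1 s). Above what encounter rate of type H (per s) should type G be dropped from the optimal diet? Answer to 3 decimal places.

0.068 per s

The zero-one rule: include type G iff E₂/h₂ > λE₁/(1+λh₁). Equality gives the switch point.
λE₁h₂ = E₂ + λE₂h₁ ⇒ λ = E₂/(E₁h₂ − E₂h₁) = 0.82/(15.86 − 3.854) = 0.0683 per s.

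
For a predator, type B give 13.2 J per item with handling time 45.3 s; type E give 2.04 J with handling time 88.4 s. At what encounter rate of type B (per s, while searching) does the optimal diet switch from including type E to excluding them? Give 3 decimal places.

At the threshold, the rate on type B alone equals the profitability of type E: λ·13.2/(1 + λ·45.3) = 2.04/88.4 = 0.02308.
Rearranging, λ(13.2 − 0.02308×45.3) = 0.02308, so λ = 0.02308/12.15 = 0.001899 per s.

0.002 per s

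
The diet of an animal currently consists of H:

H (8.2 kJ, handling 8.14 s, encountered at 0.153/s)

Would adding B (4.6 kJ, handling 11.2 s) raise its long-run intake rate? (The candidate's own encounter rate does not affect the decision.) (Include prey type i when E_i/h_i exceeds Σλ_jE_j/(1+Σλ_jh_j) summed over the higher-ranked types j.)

No

Current rate: (0.153×8.2)/(1 + 0.153×8.14) = 0.5587 kJ/s.
Profitability of B: 4.6/11.2 = 0.4107 kJ/s.
0.4107 < 0.5587, so adding B would lower the average — exclude it.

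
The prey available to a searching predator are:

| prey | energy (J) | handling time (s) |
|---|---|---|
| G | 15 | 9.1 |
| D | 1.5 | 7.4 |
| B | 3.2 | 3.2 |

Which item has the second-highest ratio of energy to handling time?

B

Profitability E/h (J/s): G = 15/9.1 = 1.65, D = 1.5/7.4 = 0.203, B = 3.2/3.2 = 1.
Ranked: G > B > D.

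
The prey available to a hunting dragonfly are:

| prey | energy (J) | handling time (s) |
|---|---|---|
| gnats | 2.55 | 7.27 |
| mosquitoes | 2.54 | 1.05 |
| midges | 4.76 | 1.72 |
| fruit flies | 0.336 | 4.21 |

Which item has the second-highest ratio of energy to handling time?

Profitability E/h (J/s): gnats = 2.55/7.27 = 0.351, mosquitoes = 2.54/1.05 = 2.42, midges = 4.76/1.72 = 2.77, fruit flies = 0.336/4.21 = 0.0798.
Ranked: midges > mosquitoes > gnats > fruit flies.

mosquitoes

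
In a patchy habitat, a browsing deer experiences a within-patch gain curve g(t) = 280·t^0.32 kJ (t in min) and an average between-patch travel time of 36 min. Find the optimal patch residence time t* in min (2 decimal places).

16.94 min

By the marginal value theorem, leave when the instantaneous gain rate g'(t) equals the habitat-wide average g(t)/(T + t).
g'(t) = 0.32·280·t^-0.68. Setting 0.32·280·t^-0.68 = 280·t^0.32/(36+t) gives 0.32(36+t) = t, so 0.68·t = 0.32×36.
t* = 0.32×36/0.68 = 16.94 min.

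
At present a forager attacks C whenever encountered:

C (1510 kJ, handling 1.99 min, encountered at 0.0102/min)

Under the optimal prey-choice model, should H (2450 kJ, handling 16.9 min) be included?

Current rate: (0.0102×1510)/(1 + 0.0102×1.99) = 15.1 kJ/min.
Profitability of H: 2450/16.9 = 145 kJ/min.
Since 145 > R, including H increases the long-run rate.

Yes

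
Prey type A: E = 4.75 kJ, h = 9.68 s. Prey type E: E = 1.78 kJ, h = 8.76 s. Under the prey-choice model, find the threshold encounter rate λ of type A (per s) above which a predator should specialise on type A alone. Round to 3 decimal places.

0.073 per s

At the threshold, the rate on type A alone equals the profitability of type E: λ·4.75/(1 + λ·9.68) = 1.78/8.76 = 0.2032.
Rearranging, λ(4.75 − 0.2032×9.68) = 0.2032, so λ = 0.2032/2.783 = 0.07301 per s.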